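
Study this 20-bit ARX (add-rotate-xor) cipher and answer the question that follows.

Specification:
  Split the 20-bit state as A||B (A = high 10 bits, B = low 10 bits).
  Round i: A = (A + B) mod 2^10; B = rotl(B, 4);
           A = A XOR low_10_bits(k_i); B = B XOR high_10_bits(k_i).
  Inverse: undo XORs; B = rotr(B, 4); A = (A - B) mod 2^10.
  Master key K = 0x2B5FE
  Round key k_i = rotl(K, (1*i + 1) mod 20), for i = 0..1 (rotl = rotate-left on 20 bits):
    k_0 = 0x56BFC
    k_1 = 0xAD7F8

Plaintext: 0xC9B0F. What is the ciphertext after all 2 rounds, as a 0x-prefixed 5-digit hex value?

0x25CD3

s_0 = plaintext = 0xC9B0F
s_1 = Round(s_0, k_0) = 0x725A6
s_2 = Round(s_1, k_1) = 0x25CD3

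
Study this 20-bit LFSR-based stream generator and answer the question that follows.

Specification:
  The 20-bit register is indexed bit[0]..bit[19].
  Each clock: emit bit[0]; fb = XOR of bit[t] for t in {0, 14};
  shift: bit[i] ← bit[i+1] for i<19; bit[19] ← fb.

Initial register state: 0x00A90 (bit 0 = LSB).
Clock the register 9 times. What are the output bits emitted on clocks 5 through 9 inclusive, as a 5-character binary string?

10010

reg_0 = 0x00A90
clock 1: out=0, reg = 0x00548
clock 2: out=0, reg = 0x002A4
clock 3: out=0, reg = 0x00152
clock 4: out=0, reg = 0x000A9
clock 5: out=1, reg = 0x80054
clock 6: out=0, reg = 0x4002A
clock 7: out=0, reg = 0x20015
clock 8: out=1, reg = 0x9000A
clock 9: out=0, reg = 0x48005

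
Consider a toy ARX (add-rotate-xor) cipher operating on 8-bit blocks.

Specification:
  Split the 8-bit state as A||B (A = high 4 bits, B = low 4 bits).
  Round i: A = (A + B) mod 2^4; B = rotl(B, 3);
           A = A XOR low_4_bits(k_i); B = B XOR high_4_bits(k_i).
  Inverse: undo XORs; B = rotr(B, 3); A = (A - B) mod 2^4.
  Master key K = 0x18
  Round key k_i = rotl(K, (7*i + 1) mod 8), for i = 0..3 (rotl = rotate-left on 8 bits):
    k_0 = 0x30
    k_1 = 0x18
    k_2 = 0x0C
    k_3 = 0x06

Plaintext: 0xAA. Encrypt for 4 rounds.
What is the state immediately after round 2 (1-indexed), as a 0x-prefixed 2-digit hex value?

0x22

s_0 = plaintext = 0xAA
s_1 = Round(s_0, k_0) = 0x46
s_2 = Round(s_1, k_1) = 0x22
s_3 = Round(s_2, k_2) = 0x81
s_4 = Round(s_3, k_3) = 0xF8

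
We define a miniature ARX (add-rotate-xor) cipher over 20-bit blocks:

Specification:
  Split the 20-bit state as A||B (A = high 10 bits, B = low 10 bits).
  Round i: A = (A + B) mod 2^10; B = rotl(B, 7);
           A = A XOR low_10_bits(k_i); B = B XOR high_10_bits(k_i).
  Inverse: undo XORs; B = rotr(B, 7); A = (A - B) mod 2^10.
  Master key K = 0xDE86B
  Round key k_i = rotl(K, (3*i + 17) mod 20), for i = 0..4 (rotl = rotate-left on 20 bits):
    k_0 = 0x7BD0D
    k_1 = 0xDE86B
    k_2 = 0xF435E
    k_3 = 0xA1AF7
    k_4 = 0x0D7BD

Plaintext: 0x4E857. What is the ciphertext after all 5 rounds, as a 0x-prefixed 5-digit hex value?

s_0 = plaintext = 0x4E857
s_1 = Round(s_0, k_0) = 0x27265
s_2 = Round(s_1, k_1) = 0xDA9B6
s_3 = Round(s_2, k_2) = 0x9F8E6
s_4 = Round(s_3, k_3) = 0x64D9A
s_5 = Round(s_4, k_4) = 0x24106

0x24106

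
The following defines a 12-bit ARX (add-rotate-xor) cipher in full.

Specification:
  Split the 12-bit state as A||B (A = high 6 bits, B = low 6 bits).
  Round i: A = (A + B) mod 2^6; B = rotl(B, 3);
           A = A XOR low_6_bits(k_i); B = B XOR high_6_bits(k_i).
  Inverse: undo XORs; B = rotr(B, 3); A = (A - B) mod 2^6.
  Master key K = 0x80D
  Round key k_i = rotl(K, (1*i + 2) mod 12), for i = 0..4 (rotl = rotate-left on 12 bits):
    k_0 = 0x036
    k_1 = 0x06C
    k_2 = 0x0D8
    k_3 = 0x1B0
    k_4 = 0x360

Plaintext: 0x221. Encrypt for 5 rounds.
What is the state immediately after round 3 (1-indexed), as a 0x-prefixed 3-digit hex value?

s_0 = plaintext = 0x221
s_1 = Round(s_0, k_0) = 0x7CC
s_2 = Round(s_1, k_1) = 0x1E0
s_3 = Round(s_2, k_2) = 0xFC7
s_4 = Round(s_3, k_3) = 0xDBE
s_5 = Round(s_4, k_4) = 0x53A

0xFC7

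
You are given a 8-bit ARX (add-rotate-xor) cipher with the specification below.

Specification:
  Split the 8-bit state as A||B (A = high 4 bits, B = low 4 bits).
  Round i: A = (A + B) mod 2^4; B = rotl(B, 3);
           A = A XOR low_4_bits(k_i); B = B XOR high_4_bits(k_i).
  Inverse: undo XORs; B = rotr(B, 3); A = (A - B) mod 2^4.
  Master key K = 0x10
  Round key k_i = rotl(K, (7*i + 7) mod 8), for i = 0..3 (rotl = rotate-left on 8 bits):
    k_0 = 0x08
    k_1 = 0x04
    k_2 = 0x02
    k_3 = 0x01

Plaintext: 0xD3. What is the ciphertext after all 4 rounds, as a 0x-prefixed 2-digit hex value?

0x83

s_0 = plaintext = 0xD3
s_1 = Round(s_0, k_0) = 0x89
s_2 = Round(s_1, k_1) = 0x5C
s_3 = Round(s_2, k_2) = 0x36
s_4 = Round(s_3, k_3) = 0x83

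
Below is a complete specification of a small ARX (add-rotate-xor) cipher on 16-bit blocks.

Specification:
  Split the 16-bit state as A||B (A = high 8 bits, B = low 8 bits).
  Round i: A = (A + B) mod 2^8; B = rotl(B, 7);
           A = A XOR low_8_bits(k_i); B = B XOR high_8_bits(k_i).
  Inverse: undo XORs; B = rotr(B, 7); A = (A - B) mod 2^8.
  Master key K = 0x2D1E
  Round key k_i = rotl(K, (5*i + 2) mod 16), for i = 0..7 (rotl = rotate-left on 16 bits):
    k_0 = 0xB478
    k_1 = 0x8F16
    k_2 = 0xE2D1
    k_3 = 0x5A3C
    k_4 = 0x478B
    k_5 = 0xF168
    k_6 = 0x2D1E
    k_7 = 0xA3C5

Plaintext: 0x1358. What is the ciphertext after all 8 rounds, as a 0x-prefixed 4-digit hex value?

0xDA1C

s_0 = plaintext = 0x1358
s_1 = Round(s_0, k_0) = 0x1398
s_2 = Round(s_1, k_1) = 0xBDC3
s_3 = Round(s_2, k_2) = 0x5103
s_4 = Round(s_3, k_3) = 0x68DB
s_5 = Round(s_4, k_4) = 0xC8AA
s_6 = Round(s_5, k_5) = 0x1AA4
s_7 = Round(s_6, k_6) = 0xA07F
s_8 = Round(s_7, k_7) = 0xDA1C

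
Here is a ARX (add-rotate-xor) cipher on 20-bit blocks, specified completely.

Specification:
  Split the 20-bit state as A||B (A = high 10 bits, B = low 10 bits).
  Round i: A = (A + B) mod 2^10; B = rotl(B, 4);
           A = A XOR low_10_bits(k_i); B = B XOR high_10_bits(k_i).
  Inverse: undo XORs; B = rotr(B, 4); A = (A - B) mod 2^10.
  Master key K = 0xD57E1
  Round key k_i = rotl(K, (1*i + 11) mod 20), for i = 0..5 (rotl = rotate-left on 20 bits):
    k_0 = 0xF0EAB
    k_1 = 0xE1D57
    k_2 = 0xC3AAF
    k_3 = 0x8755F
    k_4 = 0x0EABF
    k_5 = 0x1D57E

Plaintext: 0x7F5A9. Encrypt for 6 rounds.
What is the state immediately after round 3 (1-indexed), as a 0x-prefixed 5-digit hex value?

0x2A225

s_0 = plaintext = 0x7F5A9
s_1 = Round(s_0, k_0) = 0x43555
s_2 = Round(s_1, k_1) = 0xCD6D2
s_3 = Round(s_2, k_2) = 0x2A225
s_4 = Round(s_3, k_3) = 0xE4845
s_5 = Round(s_4, k_4) = 0x5A06B
s_6 = Round(s_5, k_5) = 0x2B6C4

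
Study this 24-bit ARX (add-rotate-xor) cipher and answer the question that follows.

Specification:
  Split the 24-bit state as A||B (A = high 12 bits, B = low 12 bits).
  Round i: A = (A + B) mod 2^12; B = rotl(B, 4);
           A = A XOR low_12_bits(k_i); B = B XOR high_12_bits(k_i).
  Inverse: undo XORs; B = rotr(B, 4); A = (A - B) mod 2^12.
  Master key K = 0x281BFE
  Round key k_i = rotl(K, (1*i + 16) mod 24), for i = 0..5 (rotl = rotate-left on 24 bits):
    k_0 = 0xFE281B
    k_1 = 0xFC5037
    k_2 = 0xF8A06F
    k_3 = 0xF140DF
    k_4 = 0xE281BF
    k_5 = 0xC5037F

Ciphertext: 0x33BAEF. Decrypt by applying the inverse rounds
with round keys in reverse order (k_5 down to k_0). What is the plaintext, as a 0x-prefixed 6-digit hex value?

0x7721EB

s_0 = ciphertext = 0x33BAEF
s_1 = InvRound(s_0, k_5) = 0x0D9F6B
s_2 = InvRound(s_1, k_4) = 0xE52314
s_3 = InvRound(s_2, k_3) = 0xDCD0C0
s_4 = InvRound(s_3, k_2) = 0x2AEAF4
s_5 = InvRound(s_4, k_1) = 0x146153
s_6 = InvRound(s_5, k_0) = 0x7721EB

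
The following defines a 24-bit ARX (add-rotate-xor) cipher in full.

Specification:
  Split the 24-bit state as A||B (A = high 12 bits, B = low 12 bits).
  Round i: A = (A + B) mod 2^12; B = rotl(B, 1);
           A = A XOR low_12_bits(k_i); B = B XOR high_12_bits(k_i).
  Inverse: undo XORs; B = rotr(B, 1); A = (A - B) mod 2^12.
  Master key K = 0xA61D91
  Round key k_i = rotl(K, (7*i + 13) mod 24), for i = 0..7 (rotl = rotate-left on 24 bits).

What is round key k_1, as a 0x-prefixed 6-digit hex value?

K = 0xA61D91
k_0 = rotl(K, (7*0+13) mod 24) = rotl(K, 13) = 0xB234C3
k_1 = rotl(K, (7*1+13) mod 24) = rotl(K, 20) = 0x1A61D9

0x1A61D9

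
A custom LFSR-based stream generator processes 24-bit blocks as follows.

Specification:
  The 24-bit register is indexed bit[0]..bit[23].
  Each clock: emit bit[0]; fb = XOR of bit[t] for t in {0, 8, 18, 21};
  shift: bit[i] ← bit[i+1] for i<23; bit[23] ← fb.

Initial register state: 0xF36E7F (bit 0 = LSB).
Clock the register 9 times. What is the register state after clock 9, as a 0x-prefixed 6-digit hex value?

0x3D79B7

reg_0 = 0xF36E7F
clock 1: out=1, reg = 0x79B73F
clock 2: out=1, reg = 0xBCDB9F
clock 3: out=1, reg = 0x5E6DCF
clock 4: out=1, reg = 0xAF36E7
clock 5: out=1, reg = 0xD79B73
clock 6: out=1, reg = 0xEBCDB9
clock 7: out=1, reg = 0xF5E6DC
clock 8: out=0, reg = 0x7AF36E
clock 9: out=0, reg = 0x3D79B7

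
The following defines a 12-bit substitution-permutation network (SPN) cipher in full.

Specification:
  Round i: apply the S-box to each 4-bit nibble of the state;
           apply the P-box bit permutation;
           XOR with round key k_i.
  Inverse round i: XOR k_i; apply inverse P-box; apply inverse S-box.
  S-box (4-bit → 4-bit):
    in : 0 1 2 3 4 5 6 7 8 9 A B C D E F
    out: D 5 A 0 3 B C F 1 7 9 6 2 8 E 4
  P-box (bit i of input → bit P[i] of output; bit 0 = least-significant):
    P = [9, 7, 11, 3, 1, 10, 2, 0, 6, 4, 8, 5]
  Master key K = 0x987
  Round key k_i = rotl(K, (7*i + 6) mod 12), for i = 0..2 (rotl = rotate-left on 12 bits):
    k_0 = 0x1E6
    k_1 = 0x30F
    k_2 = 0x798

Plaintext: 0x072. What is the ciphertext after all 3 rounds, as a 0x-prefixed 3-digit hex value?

0x4C9

s_0 = plaintext = 0x072
s_1 = Round(s_0, k_0) = 0x409
s_2 = Round(s_1, k_1) = 0x9D8
s_3 = Round(s_2, k_2) = 0x4C9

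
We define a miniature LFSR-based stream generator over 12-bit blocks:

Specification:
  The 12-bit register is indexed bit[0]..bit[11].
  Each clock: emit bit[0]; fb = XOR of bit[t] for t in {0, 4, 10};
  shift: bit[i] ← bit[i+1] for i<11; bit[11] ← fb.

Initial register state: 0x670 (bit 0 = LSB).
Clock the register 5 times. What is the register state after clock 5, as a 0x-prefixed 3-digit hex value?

0x733

reg_0 = 0x670
clock 1: out=0, reg = 0x338
clock 2: out=0, reg = 0x99C
clock 3: out=0, reg = 0xCCE
clock 4: out=0, reg = 0xE67
clock 5: out=1, reg = 0x733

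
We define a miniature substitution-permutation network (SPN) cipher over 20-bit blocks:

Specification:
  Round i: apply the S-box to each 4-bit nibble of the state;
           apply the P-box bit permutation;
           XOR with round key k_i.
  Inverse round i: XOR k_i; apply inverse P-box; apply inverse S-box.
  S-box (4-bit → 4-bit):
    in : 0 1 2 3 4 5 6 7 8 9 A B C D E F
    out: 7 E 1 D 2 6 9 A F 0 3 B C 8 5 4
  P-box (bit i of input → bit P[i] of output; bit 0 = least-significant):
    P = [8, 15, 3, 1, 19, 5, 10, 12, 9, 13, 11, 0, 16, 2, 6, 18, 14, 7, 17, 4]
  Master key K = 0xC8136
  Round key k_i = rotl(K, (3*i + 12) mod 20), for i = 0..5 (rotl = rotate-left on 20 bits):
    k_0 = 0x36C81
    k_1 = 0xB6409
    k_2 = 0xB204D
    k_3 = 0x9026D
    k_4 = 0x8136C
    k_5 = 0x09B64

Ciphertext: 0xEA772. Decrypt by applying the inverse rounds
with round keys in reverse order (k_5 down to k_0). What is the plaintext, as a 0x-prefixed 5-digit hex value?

0xD8B17

s_0 = ciphertext = 0xEA772
s_1 = InvRound(s_0, k_5) = 0xC753D
s_2 = InvRound(s_1, k_4) = 0x6CBF9
s_3 = InvRound(s_2, k_3) = 0x8BF2A
s_4 = InvRound(s_3, k_2) = 0xF031B
s_5 = InvRound(s_4, k_1) = 0x6DAF6
s_6 = InvRound(s_5, k_0) = 0xD8B17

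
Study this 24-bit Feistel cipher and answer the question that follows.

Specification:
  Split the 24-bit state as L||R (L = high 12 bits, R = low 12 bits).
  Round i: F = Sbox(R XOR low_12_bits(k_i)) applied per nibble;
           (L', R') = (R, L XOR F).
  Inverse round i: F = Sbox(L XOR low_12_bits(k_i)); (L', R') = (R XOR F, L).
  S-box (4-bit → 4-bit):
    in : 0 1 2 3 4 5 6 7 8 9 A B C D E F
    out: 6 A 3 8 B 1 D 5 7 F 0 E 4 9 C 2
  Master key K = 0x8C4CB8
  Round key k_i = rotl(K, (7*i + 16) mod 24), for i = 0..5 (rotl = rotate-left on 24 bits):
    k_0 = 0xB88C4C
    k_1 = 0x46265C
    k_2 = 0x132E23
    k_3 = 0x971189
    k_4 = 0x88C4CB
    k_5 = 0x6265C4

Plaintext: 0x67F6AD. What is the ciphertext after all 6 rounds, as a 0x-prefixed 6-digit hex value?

s_0 = plaintext = 0x67F6AD
s_1 = Round(s_0, k_0) = 0x6AD6B5
s_2 = Round(s_1, k_1) = 0x6B5062
s_3 = Round(s_2, k_2) = 0x062A0F
s_4 = Round(s_3, k_3) = 0xA0FE1F
s_5 = Round(s_4, k_4) = 0xE1FA94
s_6 = Round(s_5, k_5) = 0xA94C09

0xA94C09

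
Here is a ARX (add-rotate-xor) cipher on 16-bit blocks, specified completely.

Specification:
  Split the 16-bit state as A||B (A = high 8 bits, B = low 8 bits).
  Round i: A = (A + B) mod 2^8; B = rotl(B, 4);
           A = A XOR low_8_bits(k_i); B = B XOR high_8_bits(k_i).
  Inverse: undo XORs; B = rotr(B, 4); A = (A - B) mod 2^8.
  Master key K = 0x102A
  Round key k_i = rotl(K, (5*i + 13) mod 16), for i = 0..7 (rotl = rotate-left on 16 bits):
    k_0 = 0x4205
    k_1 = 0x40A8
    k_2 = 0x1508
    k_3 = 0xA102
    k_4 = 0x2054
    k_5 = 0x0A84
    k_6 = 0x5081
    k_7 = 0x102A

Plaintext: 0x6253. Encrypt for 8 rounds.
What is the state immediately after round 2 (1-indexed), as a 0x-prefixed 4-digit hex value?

0x8F37

s_0 = plaintext = 0x6253
s_1 = Round(s_0, k_0) = 0xB077
s_2 = Round(s_1, k_1) = 0x8F37
s_3 = Round(s_2, k_2) = 0xCE66
s_4 = Round(s_3, k_3) = 0x36C7
s_5 = Round(s_4, k_4) = 0xA95C
s_6 = Round(s_5, k_5) = 0x81CF
s_7 = Round(s_6, k_6) = 0xD1AC
s_8 = Round(s_7, k_7) = 0x57DA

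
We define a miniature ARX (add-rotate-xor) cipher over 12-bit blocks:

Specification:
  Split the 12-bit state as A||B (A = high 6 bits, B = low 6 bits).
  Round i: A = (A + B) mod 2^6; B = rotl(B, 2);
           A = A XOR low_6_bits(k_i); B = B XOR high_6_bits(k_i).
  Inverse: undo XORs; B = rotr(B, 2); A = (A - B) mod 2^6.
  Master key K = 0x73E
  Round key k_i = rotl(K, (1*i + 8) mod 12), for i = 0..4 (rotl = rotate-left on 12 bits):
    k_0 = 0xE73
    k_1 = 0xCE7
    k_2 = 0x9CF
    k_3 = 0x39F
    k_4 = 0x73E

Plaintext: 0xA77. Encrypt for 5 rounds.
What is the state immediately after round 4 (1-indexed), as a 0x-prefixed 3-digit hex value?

0x58A

s_0 = plaintext = 0xA77
s_1 = Round(s_0, k_0) = 0x4E6
s_2 = Round(s_1, k_1) = 0x7A9
s_3 = Round(s_2, k_2) = 0x201
s_4 = Round(s_3, k_3) = 0x58A
s_5 = Round(s_4, k_4) = 0x7B4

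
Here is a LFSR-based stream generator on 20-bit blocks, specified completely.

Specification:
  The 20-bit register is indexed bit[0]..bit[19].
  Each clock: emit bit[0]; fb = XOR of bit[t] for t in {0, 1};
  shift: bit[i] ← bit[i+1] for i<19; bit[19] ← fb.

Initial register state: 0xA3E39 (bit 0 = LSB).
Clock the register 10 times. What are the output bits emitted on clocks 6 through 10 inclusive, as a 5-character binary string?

reg_0 = 0xA3E39
clock 1: out=1, reg = 0xD1F1C
clock 2: out=0, reg = 0x68F8E
clock 3: out=0, reg = 0xB47C7
clock 4: out=1, reg = 0x5A3E3
clock 5: out=1, reg = 0x2D1F1
clock 6: out=1, reg = 0x968F8
clock 7: out=0, reg = 0x4B47C
clock 8: out=0, reg = 0x25A3E
clock 9: out=0, reg = 0x92D1F
clock 10: out=1, reg = 0x4968F

10001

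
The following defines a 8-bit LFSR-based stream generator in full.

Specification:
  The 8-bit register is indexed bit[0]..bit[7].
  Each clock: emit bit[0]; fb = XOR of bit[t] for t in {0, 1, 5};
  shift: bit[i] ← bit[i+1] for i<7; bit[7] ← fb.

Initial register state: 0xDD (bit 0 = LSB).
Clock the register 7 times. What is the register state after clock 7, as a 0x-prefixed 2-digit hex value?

reg_0 = 0xDD
clock 1: out=1, reg = 0xEE
clock 2: out=0, reg = 0x77
clock 3: out=1, reg = 0xBB
clock 4: out=1, reg = 0xDD
clock 5: out=1, reg = 0xEE
clock 6: out=0, reg = 0x77
clock 7: out=1, reg = 0xBB

0xBB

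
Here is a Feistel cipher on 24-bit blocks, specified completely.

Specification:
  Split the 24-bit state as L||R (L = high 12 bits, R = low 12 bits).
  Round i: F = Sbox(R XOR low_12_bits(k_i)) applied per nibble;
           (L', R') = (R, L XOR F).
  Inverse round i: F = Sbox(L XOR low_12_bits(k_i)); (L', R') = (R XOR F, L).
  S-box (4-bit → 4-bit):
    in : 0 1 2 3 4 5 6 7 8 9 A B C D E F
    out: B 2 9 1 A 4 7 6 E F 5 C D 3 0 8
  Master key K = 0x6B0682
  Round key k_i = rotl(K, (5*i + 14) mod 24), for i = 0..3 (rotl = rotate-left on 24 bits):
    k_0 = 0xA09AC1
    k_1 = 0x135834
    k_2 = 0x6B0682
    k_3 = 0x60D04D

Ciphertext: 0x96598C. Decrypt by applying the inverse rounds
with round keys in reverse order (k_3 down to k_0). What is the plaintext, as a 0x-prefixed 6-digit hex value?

s_0 = ciphertext = 0x96598C
s_1 = InvRound(s_0, k_3) = 0x612965
s_2 = InvRound(s_1, k_2) = 0x29E612
s_3 = InvRound(s_2, k_1) = 0x34729E
s_4 = InvRound(s_3, k_0) = 0xD79347

0xD79347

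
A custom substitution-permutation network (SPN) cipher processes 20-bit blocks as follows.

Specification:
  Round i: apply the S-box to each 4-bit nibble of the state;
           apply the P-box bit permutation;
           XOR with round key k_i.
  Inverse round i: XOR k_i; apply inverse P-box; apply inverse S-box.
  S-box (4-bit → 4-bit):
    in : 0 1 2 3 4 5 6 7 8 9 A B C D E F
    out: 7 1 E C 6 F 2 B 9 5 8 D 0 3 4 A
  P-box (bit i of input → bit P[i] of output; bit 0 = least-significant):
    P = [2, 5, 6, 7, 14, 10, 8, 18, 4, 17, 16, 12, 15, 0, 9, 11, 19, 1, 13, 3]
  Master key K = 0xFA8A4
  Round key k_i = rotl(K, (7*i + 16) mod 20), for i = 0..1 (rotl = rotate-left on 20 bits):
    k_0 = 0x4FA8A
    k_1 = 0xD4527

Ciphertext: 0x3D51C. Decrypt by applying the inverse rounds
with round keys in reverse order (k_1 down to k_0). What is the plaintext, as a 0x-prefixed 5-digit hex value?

0x3A44D

s_0 = ciphertext = 0x3D51C
s_1 = InvRound(s_0, k_1) = 0x7D7A6
s_2 = InvRound(s_1, k_0) = 0x3A44D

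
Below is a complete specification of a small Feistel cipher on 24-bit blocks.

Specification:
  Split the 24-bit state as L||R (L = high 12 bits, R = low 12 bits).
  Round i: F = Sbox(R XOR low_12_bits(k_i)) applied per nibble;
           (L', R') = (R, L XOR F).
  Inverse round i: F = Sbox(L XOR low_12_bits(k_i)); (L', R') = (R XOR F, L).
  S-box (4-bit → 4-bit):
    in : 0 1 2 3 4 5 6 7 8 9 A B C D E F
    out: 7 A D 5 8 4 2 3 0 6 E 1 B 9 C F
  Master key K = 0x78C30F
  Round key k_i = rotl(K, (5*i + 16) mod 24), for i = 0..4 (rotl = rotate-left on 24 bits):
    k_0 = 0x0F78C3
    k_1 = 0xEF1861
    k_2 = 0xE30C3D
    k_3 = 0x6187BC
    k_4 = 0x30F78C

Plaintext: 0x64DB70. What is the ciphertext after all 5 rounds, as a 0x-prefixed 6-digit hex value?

0x8A2E25

s_0 = plaintext = 0x64DB70
s_1 = Round(s_0, k_0) = 0xB70358
s_2 = Round(s_1, k_1) = 0x358A26
s_3 = Round(s_2, k_2) = 0xA261F9
s_4 = Round(s_3, k_3) = 0x1F98A2
s_5 = Round(s_4, k_4) = 0x8A2E25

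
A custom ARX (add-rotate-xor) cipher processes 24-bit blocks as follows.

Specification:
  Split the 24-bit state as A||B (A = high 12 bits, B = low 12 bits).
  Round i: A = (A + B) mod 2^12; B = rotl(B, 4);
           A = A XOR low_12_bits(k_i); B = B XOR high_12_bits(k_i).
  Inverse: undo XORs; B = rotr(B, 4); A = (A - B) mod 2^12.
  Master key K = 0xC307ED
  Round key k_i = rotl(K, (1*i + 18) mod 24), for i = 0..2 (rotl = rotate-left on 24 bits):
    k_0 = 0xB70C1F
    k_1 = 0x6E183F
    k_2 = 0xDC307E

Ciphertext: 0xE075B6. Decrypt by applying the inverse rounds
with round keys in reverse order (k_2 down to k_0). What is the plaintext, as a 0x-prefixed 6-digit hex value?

0xFB46D4

s_0 = ciphertext = 0xE075B6
s_1 = InvRound(s_0, k_2) = 0x8F2587
s_2 = InvRound(s_1, k_1) = 0xA97636
s_3 = InvRound(s_2, k_0) = 0xFB46D4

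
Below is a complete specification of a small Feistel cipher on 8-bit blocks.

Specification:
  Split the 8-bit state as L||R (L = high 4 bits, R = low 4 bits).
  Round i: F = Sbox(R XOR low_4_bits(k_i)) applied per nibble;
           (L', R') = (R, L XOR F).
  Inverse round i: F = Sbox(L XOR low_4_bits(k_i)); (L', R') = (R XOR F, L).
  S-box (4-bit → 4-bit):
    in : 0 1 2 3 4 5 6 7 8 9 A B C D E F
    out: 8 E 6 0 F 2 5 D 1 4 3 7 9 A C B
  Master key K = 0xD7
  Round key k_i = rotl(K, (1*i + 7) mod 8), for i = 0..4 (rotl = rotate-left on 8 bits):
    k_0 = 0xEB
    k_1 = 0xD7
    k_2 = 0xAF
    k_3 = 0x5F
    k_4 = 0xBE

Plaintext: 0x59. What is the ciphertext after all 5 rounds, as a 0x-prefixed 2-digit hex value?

s_0 = plaintext = 0x59
s_1 = Round(s_0, k_0) = 0x93
s_2 = Round(s_1, k_1) = 0x36
s_3 = Round(s_2, k_2) = 0x67
s_4 = Round(s_3, k_3) = 0x77
s_5 = Round(s_4, k_4) = 0x73

0x73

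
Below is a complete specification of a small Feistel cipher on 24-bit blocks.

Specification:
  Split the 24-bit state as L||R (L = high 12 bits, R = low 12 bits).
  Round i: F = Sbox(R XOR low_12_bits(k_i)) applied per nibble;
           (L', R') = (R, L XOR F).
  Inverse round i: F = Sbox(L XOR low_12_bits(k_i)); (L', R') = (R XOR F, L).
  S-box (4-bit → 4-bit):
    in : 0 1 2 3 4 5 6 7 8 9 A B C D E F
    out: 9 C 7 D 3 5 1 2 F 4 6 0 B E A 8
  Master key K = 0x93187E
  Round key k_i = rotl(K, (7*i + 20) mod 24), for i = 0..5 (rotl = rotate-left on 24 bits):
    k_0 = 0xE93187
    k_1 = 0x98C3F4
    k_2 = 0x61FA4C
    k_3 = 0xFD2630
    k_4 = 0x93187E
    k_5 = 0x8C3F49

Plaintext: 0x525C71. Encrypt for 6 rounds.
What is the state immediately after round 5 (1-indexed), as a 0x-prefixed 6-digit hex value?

s_0 = plaintext = 0x525C71
s_1 = Round(s_0, k_0) = 0xC71BA4
s_2 = Round(s_1, k_1) = 0xBA4328
s_3 = Round(s_2, k_2) = 0x328FB7
s_4 = Round(s_3, k_3) = 0xFB77DA
s_5 = Round(s_4, k_4) = 0x7DA7D4
s_6 = Round(s_5, k_5) = 0x7D4894

0x7DA7D4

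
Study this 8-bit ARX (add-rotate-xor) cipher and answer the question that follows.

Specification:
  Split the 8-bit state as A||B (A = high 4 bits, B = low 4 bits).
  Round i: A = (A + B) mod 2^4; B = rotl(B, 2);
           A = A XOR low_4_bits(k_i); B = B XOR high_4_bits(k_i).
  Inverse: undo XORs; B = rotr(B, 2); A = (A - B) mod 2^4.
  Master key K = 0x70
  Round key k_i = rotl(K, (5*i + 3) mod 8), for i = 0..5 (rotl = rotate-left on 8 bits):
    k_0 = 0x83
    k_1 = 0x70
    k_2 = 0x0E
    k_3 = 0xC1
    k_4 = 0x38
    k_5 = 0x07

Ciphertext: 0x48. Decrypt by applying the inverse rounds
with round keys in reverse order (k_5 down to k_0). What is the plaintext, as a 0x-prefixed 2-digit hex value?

0x9D

s_0 = ciphertext = 0x48
s_1 = InvRound(s_0, k_5) = 0x12
s_2 = InvRound(s_1, k_4) = 0x54
s_3 = InvRound(s_2, k_3) = 0x22
s_4 = InvRound(s_3, k_2) = 0x48
s_5 = InvRound(s_4, k_1) = 0x5F
s_6 = InvRound(s_5, k_0) = 0x9D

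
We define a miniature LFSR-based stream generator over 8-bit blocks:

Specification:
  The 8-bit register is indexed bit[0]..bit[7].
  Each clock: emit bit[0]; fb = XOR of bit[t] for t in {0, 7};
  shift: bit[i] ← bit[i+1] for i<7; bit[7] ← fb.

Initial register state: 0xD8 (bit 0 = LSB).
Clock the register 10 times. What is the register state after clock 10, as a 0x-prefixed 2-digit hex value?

0xAD

reg_0 = 0xD8
clock 1: out=0, reg = 0xEC
clock 2: out=0, reg = 0xF6
clock 3: out=0, reg = 0xFB
clock 4: out=1, reg = 0x7D
clock 5: out=1, reg = 0xBE
clock 6: out=0, reg = 0xDF
clock 7: out=1, reg = 0x6F
clock 8: out=1, reg = 0xB7
clock 9: out=1, reg = 0x5B
clock 10: out=1, reg = 0xAD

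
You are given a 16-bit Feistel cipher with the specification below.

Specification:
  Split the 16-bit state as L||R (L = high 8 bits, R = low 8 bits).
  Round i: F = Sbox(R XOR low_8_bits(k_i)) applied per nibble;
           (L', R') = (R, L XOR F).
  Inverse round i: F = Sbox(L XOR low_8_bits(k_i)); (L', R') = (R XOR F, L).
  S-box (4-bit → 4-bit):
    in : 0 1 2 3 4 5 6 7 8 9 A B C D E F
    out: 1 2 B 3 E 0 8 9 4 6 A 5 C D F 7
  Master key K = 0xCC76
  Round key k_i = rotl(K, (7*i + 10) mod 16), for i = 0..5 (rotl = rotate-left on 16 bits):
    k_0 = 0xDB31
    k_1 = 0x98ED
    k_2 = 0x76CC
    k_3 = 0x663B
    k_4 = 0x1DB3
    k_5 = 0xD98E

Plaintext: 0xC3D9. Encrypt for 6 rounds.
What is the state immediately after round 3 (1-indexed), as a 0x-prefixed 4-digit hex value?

0x03F0

s_0 = plaintext = 0xC3D9
s_1 = Round(s_0, k_0) = 0xD937
s_2 = Round(s_1, k_1) = 0x3703
s_3 = Round(s_2, k_2) = 0x03F0
s_4 = Round(s_3, k_3) = 0xF0C6
s_5 = Round(s_4, k_4) = 0xC660
s_6 = Round(s_5, k_5) = 0x6039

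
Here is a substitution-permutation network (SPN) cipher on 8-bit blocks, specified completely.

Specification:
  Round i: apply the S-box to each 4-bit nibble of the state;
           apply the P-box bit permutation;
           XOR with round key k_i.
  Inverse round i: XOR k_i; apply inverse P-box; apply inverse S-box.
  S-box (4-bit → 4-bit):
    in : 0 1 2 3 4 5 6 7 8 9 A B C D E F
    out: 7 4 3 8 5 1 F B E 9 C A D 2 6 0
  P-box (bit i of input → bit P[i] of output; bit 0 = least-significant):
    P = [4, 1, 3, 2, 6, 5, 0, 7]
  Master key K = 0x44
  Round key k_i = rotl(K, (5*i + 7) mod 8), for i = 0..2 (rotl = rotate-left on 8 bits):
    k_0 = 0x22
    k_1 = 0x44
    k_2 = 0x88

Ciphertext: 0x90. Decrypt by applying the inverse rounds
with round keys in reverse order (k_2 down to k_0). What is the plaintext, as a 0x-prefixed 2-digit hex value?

0xA7

s_0 = ciphertext = 0x90
s_1 = InvRound(s_0, k_2) = 0xF4
s_2 = InvRound(s_1, k_1) = 0xB5
s_3 = InvRound(s_2, k_0) = 0xA7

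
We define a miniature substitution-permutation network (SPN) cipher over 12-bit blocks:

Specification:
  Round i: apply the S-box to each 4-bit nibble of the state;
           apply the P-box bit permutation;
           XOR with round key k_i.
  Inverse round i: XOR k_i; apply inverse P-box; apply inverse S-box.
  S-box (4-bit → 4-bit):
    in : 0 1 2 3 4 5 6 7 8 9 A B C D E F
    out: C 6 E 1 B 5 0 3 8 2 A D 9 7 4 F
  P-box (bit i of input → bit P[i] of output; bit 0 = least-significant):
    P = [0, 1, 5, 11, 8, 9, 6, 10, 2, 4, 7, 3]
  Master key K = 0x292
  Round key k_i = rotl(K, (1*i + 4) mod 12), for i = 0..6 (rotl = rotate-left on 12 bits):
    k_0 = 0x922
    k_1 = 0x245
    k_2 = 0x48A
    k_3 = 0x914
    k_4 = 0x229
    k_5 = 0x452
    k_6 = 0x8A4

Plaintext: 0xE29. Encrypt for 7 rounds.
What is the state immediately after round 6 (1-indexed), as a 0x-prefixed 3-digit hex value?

s_0 = plaintext = 0xE29
s_1 = Round(s_0, k_0) = 0xFE0
s_2 = Round(s_1, k_1) = 0xAB9
s_3 = Round(s_2, k_2) = 0x1D0
s_4 = Round(s_3, k_3) = 0x2E4
s_5 = Round(s_4, k_4) = 0xAF2
s_6 = Round(s_5, k_5) = 0xB28
s_7 = Round(s_6, k_6) = 0x668

0xB28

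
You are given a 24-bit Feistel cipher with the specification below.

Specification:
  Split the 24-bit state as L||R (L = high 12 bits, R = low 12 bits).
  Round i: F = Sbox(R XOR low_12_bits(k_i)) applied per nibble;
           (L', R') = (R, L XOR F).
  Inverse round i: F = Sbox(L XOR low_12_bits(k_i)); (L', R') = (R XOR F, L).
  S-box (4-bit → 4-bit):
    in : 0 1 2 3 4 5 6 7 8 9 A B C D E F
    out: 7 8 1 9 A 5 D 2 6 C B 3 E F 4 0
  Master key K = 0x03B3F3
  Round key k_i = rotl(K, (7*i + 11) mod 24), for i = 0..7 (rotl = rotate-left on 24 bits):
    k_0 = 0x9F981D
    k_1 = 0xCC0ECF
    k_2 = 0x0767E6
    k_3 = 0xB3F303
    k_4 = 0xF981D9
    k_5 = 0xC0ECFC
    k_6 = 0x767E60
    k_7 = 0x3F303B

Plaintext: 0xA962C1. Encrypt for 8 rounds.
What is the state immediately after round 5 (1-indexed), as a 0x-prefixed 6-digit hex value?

s_0 = plaintext = 0xA962C1
s_1 = Round(s_0, k_0) = 0x2C1168
s_2 = Round(s_1, k_1) = 0x168273
s_3 = Round(s_2, k_2) = 0x2734AD
s_4 = Round(s_3, k_3) = 0x4AD0C7
s_5 = Round(s_4, k_4) = 0x0C7C29
s_6 = Round(s_5, k_5) = 0xC29732
s_7 = Round(s_6, k_6) = 0x732078
s_8 = Round(s_7, k_7) = 0x07809B

0x0C7C29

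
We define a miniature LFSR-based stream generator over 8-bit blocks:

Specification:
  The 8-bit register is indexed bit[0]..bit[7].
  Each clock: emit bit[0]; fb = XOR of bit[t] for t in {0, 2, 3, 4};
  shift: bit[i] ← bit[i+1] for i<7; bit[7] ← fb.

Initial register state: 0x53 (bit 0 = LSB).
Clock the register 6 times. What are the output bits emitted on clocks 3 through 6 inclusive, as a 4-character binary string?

reg_0 = 0x53
clock 1: out=1, reg = 0x29
clock 2: out=1, reg = 0x14
clock 3: out=0, reg = 0x0A
clock 4: out=0, reg = 0x85
clock 5: out=1, reg = 0x42
clock 6: out=0, reg = 0x21

0010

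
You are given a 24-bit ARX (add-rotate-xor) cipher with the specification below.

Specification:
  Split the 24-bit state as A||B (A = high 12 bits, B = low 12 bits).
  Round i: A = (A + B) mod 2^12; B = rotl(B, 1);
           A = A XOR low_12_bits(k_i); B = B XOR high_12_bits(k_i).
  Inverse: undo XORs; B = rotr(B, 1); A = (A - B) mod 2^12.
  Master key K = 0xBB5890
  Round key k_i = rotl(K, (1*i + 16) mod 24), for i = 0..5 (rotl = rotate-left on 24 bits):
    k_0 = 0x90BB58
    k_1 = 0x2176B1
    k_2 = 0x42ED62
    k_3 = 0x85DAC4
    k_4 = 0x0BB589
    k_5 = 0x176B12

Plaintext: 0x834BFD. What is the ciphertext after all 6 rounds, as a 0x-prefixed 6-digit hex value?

s_0 = plaintext = 0x834BFD
s_1 = Round(s_0, k_0) = 0xF69EF0
s_2 = Round(s_1, k_1) = 0x8E8FF6
s_3 = Round(s_2, k_2) = 0x5BCBC3
s_4 = Round(s_3, k_3) = 0xBBBFDA
s_5 = Round(s_4, k_4) = 0xE1CF0E
s_6 = Round(s_5, k_5) = 0x638F6B

0x638F6B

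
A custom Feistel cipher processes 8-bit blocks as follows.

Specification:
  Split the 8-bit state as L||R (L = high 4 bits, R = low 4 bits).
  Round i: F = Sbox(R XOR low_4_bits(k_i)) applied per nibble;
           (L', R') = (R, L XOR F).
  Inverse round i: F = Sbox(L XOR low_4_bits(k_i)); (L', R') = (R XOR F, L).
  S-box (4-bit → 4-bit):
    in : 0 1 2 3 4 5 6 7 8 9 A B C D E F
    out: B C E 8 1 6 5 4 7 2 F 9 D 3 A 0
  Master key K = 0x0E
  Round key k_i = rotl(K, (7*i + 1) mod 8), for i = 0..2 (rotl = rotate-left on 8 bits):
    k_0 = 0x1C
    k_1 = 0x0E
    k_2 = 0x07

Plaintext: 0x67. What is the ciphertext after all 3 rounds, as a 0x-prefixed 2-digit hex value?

s_0 = plaintext = 0x67
s_1 = Round(s_0, k_0) = 0x7F
s_2 = Round(s_1, k_1) = 0xFB
s_3 = Round(s_2, k_2) = 0xB2

0xB2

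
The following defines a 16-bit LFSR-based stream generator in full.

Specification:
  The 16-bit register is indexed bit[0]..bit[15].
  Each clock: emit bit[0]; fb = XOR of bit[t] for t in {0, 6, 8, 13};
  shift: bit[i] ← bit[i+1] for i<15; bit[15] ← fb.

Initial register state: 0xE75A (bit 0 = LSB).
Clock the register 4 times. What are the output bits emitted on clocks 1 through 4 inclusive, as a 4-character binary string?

0101

reg_0 = 0xE75A
clock 1: out=0, reg = 0xF3AD
clock 2: out=1, reg = 0xF9D6
clock 3: out=0, reg = 0xFCEB
clock 4: out=1, reg = 0xFE75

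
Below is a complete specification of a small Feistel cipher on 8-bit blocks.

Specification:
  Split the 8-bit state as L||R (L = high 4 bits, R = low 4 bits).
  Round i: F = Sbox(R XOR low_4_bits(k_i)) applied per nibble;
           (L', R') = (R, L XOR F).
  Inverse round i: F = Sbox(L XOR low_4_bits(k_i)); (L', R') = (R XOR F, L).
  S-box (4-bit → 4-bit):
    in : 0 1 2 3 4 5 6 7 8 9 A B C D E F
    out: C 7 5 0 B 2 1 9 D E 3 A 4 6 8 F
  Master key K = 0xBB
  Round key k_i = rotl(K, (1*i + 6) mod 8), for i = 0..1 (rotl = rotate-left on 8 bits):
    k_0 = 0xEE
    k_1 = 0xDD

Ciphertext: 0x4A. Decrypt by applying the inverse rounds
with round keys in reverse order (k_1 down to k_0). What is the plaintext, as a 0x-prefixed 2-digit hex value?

0x74

s_0 = ciphertext = 0x4A
s_1 = InvRound(s_0, k_1) = 0x44
s_2 = InvRound(s_1, k_0) = 0x74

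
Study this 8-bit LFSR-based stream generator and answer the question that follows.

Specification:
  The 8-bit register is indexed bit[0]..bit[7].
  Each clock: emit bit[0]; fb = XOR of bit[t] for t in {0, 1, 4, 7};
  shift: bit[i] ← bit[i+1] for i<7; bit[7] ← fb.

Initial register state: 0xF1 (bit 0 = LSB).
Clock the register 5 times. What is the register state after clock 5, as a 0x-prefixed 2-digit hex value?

reg_0 = 0xF1
clock 1: out=1, reg = 0xF8
clock 2: out=0, reg = 0x7C
clock 3: out=0, reg = 0xBE
clock 4: out=0, reg = 0xDF
clock 5: out=1, reg = 0x6F

0x6F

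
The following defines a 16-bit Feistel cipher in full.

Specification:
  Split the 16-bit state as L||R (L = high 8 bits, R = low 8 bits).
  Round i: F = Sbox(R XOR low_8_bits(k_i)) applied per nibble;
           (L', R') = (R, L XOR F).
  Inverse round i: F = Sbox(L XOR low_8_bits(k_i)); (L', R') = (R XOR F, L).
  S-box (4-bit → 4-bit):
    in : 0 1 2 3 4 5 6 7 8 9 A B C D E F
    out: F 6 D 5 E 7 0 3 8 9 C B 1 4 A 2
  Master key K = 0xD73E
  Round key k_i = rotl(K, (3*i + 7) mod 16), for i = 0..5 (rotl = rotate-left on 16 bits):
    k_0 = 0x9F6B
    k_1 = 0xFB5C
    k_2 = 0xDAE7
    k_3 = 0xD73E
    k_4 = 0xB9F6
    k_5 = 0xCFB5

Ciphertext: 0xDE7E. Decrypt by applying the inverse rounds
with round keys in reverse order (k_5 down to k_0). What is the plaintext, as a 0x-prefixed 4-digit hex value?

0x4CED

s_0 = ciphertext = 0xDE7E
s_1 = InvRound(s_0, k_5) = 0x75DE
s_2 = InvRound(s_1, k_4) = 0x5B75
s_3 = InvRound(s_2, k_3) = 0x725B
s_4 = InvRound(s_3, k_2) = 0xCC72
s_5 = InvRound(s_4, k_1) = 0xEDCC
s_6 = InvRound(s_5, k_0) = 0x4CED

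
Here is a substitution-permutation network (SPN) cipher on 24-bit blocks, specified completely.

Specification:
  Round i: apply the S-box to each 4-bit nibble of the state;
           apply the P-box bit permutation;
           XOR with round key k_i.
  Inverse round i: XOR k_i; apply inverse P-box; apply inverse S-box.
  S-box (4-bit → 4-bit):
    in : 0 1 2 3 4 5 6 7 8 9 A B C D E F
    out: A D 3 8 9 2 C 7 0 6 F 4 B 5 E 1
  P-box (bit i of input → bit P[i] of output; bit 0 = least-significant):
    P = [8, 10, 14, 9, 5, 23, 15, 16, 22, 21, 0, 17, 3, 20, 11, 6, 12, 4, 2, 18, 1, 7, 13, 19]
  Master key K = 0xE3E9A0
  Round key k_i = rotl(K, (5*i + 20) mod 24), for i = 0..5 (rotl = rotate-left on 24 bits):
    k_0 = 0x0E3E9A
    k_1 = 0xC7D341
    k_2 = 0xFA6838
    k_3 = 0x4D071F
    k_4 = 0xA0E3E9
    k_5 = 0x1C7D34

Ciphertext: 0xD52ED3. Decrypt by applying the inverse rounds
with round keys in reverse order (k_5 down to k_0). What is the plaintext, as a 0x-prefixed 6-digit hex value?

s_0 = ciphertext = 0xD52ED3
s_1 = InvRound(s_0, k_5) = 0xCD3DC1
s_2 = InvRound(s_1, k_4) = 0x34D21E
s_3 = InvRound(s_2, k_3) = 0x3F5767
s_4 = InvRound(s_3, k_2) = 0xDA1D0C
s_5 = InvRound(s_4, k_1) = 0x36AB6E
s_6 = InvRound(s_5, k_0) = 0x0705D2

0x0705D2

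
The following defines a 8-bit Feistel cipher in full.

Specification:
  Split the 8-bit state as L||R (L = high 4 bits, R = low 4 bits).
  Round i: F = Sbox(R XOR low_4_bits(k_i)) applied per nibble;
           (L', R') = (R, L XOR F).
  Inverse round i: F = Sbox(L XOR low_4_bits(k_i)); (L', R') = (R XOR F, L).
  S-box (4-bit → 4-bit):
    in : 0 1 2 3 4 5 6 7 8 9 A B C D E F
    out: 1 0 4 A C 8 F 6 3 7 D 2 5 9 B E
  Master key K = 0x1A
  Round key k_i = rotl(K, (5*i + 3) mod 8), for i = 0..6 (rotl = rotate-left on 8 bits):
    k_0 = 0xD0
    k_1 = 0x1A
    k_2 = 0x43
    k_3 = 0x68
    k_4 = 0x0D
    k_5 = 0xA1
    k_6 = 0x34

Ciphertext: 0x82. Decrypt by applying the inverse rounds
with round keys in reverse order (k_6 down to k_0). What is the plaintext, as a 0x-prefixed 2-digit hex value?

0x13

s_0 = ciphertext = 0x82
s_1 = InvRound(s_0, k_6) = 0x78
s_2 = InvRound(s_1, k_5) = 0x77
s_3 = InvRound(s_2, k_4) = 0xA7
s_4 = InvRound(s_3, k_3) = 0x3A
s_5 = InvRound(s_4, k_2) = 0xB3
s_6 = InvRound(s_5, k_1) = 0x3B
s_7 = InvRound(s_6, k_0) = 0x13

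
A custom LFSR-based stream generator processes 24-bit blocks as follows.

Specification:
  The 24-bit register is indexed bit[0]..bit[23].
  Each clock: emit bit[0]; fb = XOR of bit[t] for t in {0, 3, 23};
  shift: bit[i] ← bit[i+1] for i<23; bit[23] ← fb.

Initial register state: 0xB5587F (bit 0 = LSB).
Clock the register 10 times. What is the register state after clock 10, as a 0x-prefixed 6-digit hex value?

reg_0 = 0xB5587F
clock 1: out=1, reg = 0xDAAC3F
clock 2: out=1, reg = 0xED561F
clock 3: out=1, reg = 0xF6AB0F
clock 4: out=1, reg = 0xFB5587
clock 5: out=1, reg = 0x7DAAC3
clock 6: out=1, reg = 0xBED561
clock 7: out=1, reg = 0x5F6AB0
clock 8: out=0, reg = 0x2FB558
clock 9: out=0, reg = 0x97DAAC
clock 10: out=0, reg = 0x4BED56

0x4BED56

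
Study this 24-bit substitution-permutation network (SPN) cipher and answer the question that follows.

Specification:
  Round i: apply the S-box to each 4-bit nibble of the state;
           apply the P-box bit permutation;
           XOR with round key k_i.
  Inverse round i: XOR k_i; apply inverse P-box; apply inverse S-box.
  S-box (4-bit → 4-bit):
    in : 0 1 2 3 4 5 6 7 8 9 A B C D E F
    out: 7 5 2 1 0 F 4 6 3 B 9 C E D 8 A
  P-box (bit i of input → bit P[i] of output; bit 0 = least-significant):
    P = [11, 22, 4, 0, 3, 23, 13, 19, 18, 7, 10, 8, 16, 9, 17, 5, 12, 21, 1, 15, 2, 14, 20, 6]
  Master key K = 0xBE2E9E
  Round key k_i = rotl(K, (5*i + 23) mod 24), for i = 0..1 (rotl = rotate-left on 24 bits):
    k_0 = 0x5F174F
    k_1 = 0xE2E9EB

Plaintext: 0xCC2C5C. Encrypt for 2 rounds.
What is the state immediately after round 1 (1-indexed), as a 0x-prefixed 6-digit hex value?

0xA7F094

s_0 = plaintext = 0xCC2C5C
s_1 = Round(s_0, k_0) = 0xA7F094
s_2 = Round(s_1, k_1) = 0x4EEF05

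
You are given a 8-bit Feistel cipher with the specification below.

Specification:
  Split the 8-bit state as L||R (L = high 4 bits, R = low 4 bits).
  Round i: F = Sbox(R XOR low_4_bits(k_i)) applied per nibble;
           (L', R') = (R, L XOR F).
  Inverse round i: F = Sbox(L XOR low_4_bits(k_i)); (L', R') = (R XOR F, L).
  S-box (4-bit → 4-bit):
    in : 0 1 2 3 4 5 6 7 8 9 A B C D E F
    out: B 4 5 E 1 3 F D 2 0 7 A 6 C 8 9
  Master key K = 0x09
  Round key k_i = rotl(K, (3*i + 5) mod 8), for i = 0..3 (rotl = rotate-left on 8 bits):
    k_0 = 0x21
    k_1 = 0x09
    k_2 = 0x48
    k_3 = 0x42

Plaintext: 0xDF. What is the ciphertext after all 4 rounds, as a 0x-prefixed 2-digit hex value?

s_0 = plaintext = 0xDF
s_1 = Round(s_0, k_0) = 0xF5
s_2 = Round(s_1, k_1) = 0x59
s_3 = Round(s_2, k_2) = 0x91
s_4 = Round(s_3, k_3) = 0x17

0x17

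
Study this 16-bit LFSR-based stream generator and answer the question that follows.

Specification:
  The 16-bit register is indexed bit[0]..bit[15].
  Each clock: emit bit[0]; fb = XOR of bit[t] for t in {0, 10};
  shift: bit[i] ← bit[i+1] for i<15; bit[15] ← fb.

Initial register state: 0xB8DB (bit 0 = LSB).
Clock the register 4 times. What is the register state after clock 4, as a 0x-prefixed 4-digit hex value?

0x5B8D

reg_0 = 0xB8DB
clock 1: out=1, reg = 0xDC6D
clock 2: out=1, reg = 0x6E36
clock 3: out=0, reg = 0xB71B
clock 4: out=1, reg = 0x5B8D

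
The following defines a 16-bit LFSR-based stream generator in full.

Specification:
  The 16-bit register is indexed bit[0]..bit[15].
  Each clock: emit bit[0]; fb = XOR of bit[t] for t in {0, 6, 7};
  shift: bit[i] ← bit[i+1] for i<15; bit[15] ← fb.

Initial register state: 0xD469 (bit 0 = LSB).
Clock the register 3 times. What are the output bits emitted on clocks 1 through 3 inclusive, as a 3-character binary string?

100

reg_0 = 0xD469
clock 1: out=1, reg = 0x6A34
clock 2: out=0, reg = 0x351A
clock 3: out=0, reg = 0x1A8D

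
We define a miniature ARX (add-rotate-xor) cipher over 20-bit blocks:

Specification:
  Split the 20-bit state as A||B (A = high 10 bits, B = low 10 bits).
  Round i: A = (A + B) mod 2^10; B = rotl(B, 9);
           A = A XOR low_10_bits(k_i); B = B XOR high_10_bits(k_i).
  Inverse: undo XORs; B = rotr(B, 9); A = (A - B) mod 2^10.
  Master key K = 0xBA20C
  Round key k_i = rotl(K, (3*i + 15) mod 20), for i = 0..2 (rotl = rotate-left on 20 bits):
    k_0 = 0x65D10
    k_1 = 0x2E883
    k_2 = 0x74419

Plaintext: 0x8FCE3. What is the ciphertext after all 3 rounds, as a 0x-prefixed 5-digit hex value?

s_0 = plaintext = 0x8FCE3
s_1 = Round(s_0, k_0) = 0x8CBE6
s_2 = Round(s_1, k_1) = 0xA6D49
s_3 = Round(s_2, k_2) = 0xFF775

0xFF775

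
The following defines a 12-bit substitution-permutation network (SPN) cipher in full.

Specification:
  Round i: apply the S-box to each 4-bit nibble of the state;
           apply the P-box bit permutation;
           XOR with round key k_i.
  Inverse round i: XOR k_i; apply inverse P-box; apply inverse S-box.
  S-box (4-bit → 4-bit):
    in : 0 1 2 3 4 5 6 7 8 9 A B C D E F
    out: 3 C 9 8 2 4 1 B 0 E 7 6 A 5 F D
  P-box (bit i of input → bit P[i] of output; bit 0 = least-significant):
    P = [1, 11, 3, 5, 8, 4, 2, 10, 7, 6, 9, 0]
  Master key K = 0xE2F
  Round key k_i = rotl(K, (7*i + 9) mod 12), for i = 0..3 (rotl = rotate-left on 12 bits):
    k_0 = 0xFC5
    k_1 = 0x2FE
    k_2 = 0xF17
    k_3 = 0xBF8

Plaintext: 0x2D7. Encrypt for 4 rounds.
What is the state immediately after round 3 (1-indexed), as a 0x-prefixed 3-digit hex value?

s_0 = plaintext = 0x2D7
s_1 = Round(s_0, k_0) = 0x662
s_2 = Round(s_1, k_1) = 0x35C
s_3 = Round(s_2, k_2) = 0x732
s_4 = Round(s_3, k_3) = 0xF1B

0x732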